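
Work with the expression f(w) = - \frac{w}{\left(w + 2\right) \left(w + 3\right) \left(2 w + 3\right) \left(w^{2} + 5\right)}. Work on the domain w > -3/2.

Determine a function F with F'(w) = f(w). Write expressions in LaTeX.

The denominator factors as \left(w + 2\right) \left(w + 3\right) \left(2 w + 3\right) \left(w^{2} + 5\right); partial fractions split f into directly integrable pieces: \frac{47 w - 85}{3654 \left(w^{2} + 5\right)} + \frac{8}{29 \left(2 w + 3\right)} + \frac{1}{14 \left(w + 3\right)} - \frac{2}{9 \left(w + 2\right)}.
Check: d/dw[\frac{4 \log{\left(w + \frac{3}{2} \right)}}{29} - \frac{2 \log{\left(w + 2 \right)}}{9} + \frac{\log{\left(w + 3 \right)}}{14} + \frac{47 \log{\left(w^{2} + 5 \right)}}{7308} - \frac{17 \sqrt{5} \operatorname{atan}{\left(\frac{\sqrt{5} w}{5} \right)}}{3654}] = - \frac{w}{2 w^{5} + 13 w^{4} + 37 w^{3} + 83 w^{2} + 135 w + 90}, which equals f(w).

An antiderivative is F(w) = \frac{4 \log{\left(w + \frac{3}{2} \right)}}{29} - \frac{2 \log{\left(w + 2 \right)}}{9} + \frac{\log{\left(w + 3 \right)}}{14} + \frac{47 \log{\left(w^{2} + 5 \right)}}{7308} - \frac{17 \sqrt{5} \operatorname{atan}{\left(\frac{\sqrt{5} w}{5} \right)}}{3654}.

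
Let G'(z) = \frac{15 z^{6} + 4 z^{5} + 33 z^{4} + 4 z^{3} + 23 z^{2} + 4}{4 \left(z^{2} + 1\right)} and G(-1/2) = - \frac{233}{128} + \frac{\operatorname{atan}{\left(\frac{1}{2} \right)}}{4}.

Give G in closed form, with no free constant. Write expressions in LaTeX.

G(z) = \frac{3 z^{5}}{4} + \frac{z^{4}}{4} + \frac{3 z^{3}}{2} + \frac{5 z}{4} - \frac{\operatorname{atan}{\left(z \right)}}{4} - 1

For G(z) to be correct, d/dz[G] must agree with the stated G'(z) identically.
A general antiderivative is \frac{3 z^{5}}{4} + \frac{z^{4}}{4} + \frac{3 z^{3}}{2} + \frac{5 z}{4} - \frac{\operatorname{atan}{\left(z \right)}}{4} - 1 + C.
The condition gives C = - \frac{233}{128} + \frac{\operatorname{atan}{\left(\frac{1}{2} \right)}}{4} - (- \frac{233}{128} + \frac{\operatorname{atan}{\left(\frac{1}{2} \right)}}{4}) = 0.
So G(z) = \frac{3 z^{5}}{4} + \frac{z^{4}}{4} + \frac{3 z^{3}}{2} + \frac{5 z}{4} - \frac{\operatorname{atan}{\left(z \right)}}{4} - 1.
Check: d/dz[\frac{3 z^{5}}{4} + \frac{z^{4}}{4} + \frac{3 z^{3}}{2} + \frac{5 z}{4} - \frac{\operatorname{atan}{\left(z \right)}}{4} - 1] = \frac{15 z^{6} + 4 z^{5} + 33 z^{4} + 4 z^{3} + 23 z^{2} + 4}{4 z^{2} + 4}, which equals G'(z).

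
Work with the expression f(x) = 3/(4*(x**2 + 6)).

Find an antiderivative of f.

An antiderivative F(x) passes only if d/dx[F] lands on f(x) exactly.
Check: d/dx[sqrt(6)*atan(sqrt(6)*x/6)/8] = 3/(4*x**2 + 24), which equals f(x).

An antiderivative is F(x) = sqrt(6)*atan(sqrt(6)*x/6)/8.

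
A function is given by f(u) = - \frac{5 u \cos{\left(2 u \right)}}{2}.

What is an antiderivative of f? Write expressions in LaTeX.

An antiderivative is F(u) = - \frac{5 \left(2 u \sin{\left(2 u \right)} + \cos{\left(2 u \right)}\right)}{8}.

An antiderivative F(u) passes only if d/du[F] lands on f(u) exactly.
Check: d/du[- \frac{5 \left(2 u \sin{\left(2 u \right)} + \cos{\left(2 u \right)}\right)}{8}] = - \frac{5 u \cos{\left(2 u \right)}}{2} = f(u).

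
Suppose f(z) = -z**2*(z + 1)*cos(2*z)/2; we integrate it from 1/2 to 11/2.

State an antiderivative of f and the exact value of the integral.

Since d/dz undoes antidifferentiation here, F'(z) = f(z) is required of F(z).
F(z) = -z**3*sin(2*z)/4 - z**2*sin(2*z)/4 - 3*z**2*cos(2*z)/8 + 3*z*sin(2*z)/8 - z*cos(2*z)/4 + sin(2*z)/8 + 3*cos(2*z)/16 is an antiderivative of f.
Check: d/dz[-z**3*sin(2*z)/4 - z**2*sin(2*z)/4 - 3*z**2*cos(2*z)/8 + 3*z*sin(2*z)/8 - z*cos(2*z)/4 + sin(2*z)/8 + 3*cos(2*z)/16] = -z**3*cos(2*z)/2 - z**2*cos(2*z)/2, which equals f(z).
F(11/2) = -401*cos(11)/32 - 1503*sin(11)/32; F(1/2) = -cos(1)/32 + 7*sin(1)/32.
Integral = F(11/2) - F(1/2) = -7*sin(1)/32 - 401*cos(11)/32 + cos(1)/32 - 1503*sin(11)/32.

Antiderivative: F(z) = -z**3*sin(2*z)/4 - z**2*sin(2*z)/4 - 3*z**2*cos(2*z)/8 + 3*z*sin(2*z)/8 - z*cos(2*z)/4 + sin(2*z)/8 + 3*cos(2*z)/16; value = -7*sin(1)/32 - 401*cos(11)/32 + cos(1)/32 - 1503*sin(11)/32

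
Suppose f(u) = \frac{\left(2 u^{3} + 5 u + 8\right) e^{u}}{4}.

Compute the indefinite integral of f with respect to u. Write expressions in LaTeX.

F(u) = \frac{u^{3} e^{u}}{2} - \frac{3 u^{2} e^{u}}{2} + \frac{17 u e^{u}}{4} - \frac{9 e^{u}}{4} + C

Recognize the product-rule pattern: f = v'r + vr' with v = \frac{u^{3}}{2} - \frac{3 u^{2}}{2} + \frac{17 u}{4} - \frac{9}{4}, r = e^{u}, so integration by parts undoes it.
Check: d/du[\frac{u^{3} e^{u}}{2} - \frac{3 u^{2} e^{u}}{2} + \frac{17 u e^{u}}{4} - \frac{9 e^{u}}{4}] = \frac{u^{3} e^{u}}{2} + \frac{5 u e^{u}}{4} + 2 e^{u}, which equals f(u).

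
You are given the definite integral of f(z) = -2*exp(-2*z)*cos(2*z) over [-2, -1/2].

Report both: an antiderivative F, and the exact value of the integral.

Antiderivative: F(z) = (-sin(2*z) + cos(2*z))*exp(-2*z)/2; value = exp(1)*cos(1)/2 + exp(1)*sin(1)/2 - exp(4)*cos(4)/2 - exp(4)*sin(4)/2

A candidate is checked by its d/dz: the result must match f(z).
F(z) = (-sin(2*z) + cos(2*z))*exp(-2*z)/2 is an antiderivative of f.
Check: d/dz[(-sin(2*z) + cos(2*z))*exp(-2*z)/2] = -2*exp(-2*z)*cos(2*z) = f(z).
F(-1/2) = exp(1)*cos(1)/2 + exp(1)*sin(1)/2; F(-2) = exp(4)*sin(4)/2 + exp(4)*cos(4)/2.
Integral = F(-1/2) - F(-2) = exp(1)*cos(1)/2 + exp(1)*sin(1)/2 - exp(4)*cos(4)/2 - exp(4)*sin(4)/2.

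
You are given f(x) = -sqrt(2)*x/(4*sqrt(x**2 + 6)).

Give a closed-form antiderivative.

The substitution u = x**2/2 + 3 works: f is exactly (dF/du)*(du/dx) for that inner function.
Check: d/dx[-sqrt(x**2/2 + 3)/2] = -sqrt(2)*x/(4*sqrt(x**2 + 6)) = f(x).

An antiderivative is F(x) = -sqrt(x**2/2 + 3)/2.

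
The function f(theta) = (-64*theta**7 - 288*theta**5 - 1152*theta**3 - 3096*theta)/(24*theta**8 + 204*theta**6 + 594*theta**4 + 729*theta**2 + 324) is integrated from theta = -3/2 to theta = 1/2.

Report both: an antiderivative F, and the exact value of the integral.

Whatever form F(theta) takes, F'(theta) = f(theta) is non-negotiable.
F(theta) = -4*log(theta**2/2 + 2)/3 + 5/(2*theta**4/3 + 2*theta**2 + 3/2) is an antiderivative of f.
Check: d/dtheta[-4*log(theta**2/2 + 2)/3 + 5/(2*theta**4/3 + 2*theta**2 + 3/2)] = (-64*theta**7 - 288*theta**5 - 1152*theta**3 - 3096*theta)/(24*theta**8 + 204*theta**6 + 594*theta**4 + 729*theta**2 + 324) = f(theta).
F(1/2) = 120/49 - 4*log(17/8)/3; F(-3/2) = 8/15 - 4*log(25/8)/3.
Integral = F(1/2) - F(-3/2) = -4*log(17/8)/3 + 4*log(25/8)/3 + 1408/735.

Antiderivative: F(theta) = -4*log(theta**2/2 + 2)/3 + 5/(2*theta**4/3 + 2*theta**2 + 3/2); value = -4*log(17/8)/3 + 4*log(25/8)/3 + 1408/735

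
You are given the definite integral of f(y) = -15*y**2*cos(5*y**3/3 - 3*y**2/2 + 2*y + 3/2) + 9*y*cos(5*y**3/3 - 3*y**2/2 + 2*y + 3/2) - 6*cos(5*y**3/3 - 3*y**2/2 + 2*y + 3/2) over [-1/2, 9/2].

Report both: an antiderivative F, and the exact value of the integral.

Antiderivative: F(y) = -3*sin(5*y**3/3 - 3*y**2/2 + 2*y + 3/2); value = -3*sin(1/12) - 3*sin(132)

The substitution u = 5*y**3/3 - 3*y**2/2 + 2*y + 3/2 works: f is exactly (dF/du)*(du/dy) for that inner function.
F(y) = -3*sin(5*y**3/3 - 3*y**2/2 + 2*y + 3/2) is an antiderivative of f.
Check: d/dy[-3*sin(5*y**3/3 - 3*y**2/2 + 2*y + 3/2)] = -15*y**2*cos(5*y**3/3 - 3*y**2/2 + 2*y + 3/2) + 9*y*cos(5*y**3/3 - 3*y**2/2 + 2*y + 3/2) - 6*cos(5*y**3/3 - 3*y**2/2 + 2*y + 3/2) = f(y).
F(9/2) = -3*sin(132); F(-1/2) = 3*sin(1/12).
Integral = F(9/2) - F(-1/2) = -3*sin(1/12) - 3*sin(132).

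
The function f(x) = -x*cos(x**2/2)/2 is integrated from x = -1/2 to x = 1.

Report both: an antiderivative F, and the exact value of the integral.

Antiderivative: F(x) = -sin(x**2/2)/2; value = -sin(1/2)/2 + sin(1/8)/2

f matches the chain-rule pattern g'(h)*h' with inner function h(x) = x**2/2; substituting u = h(x) collapses the integral.
F(x) = -sin(x**2/2)/2 is an antiderivative of f.
Check: d/dx[-sin(x**2/2)/2] = -x*cos(x**2/2)/2 = f(x).
F(1) = -sin(1/2)/2; F(-1/2) = -sin(1/8)/2.
Integral = F(1) - F(-1/2) = -sin(1/2)/2 + sin(1/8)/2.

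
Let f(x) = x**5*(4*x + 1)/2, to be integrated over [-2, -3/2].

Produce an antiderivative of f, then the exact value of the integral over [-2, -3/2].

For F(x) to be correct the identity F'(x) - f(x) = 0 must hold.
F(x) = x**6*(24*x + 7)/84 is an antiderivative of f.
Check: d/dx[x**6*(24*x + 7)/84] = 2*x**6 + x**5/2, which equals f(x).
F(-3/2) = -7047/1792; F(-2) = -656/21.
Integral = F(-3/2) - F(-2) = 146795/5376.

Antiderivative: F(x) = x**6*(24*x + 7)/84; value = 146795/5376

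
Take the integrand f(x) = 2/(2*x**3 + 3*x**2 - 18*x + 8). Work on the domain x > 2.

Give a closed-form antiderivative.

The denominator factors as (x - 2)*(x + 4)*(2*x - 1); partial fractions split f into directly integrable pieces: -8/(27*(2*x - 1)) + 1/(27*(x + 4)) + 1/(9*(x - 2)).
Check: d/dx[log(x - 2)/9 - 4*log(x - 1/2)/27 + log(x + 4)/27] = 2/(2*x**3 + 3*x**2 - 18*x + 8) = f(x).

An antiderivative is F(x) = log(x - 2)/9 - 4*log(x - 1/2)/27 + log(x + 4)/27.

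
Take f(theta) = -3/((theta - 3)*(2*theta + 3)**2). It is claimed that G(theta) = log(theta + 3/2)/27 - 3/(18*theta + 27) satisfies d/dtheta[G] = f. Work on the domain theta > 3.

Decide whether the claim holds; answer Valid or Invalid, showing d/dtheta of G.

d/dtheta[G] = (4*theta + 24)/(108*theta**2 + 324*theta + 243)
d/dtheta[G] - f(theta) = 1/(27*theta - 81) != 0.

Invalid: d/dtheta[G] - f = 1/(27*theta - 81), which is not 0.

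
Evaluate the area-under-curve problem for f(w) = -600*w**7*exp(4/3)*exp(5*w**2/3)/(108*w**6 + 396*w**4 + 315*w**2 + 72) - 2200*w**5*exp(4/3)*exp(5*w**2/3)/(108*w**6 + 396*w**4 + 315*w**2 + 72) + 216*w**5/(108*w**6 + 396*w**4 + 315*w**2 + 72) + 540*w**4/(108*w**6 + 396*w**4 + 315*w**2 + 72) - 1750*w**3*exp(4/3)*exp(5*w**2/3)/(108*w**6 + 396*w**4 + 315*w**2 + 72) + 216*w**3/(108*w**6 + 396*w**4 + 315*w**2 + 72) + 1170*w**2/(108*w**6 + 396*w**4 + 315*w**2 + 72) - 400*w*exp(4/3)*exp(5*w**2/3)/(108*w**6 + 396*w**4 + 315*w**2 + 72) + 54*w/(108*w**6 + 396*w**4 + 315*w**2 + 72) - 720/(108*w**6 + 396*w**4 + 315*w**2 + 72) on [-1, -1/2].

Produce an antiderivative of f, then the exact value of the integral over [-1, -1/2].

Integrate term by term and add the pieces.
F(w) = -(10*w**2*exp(4/3)*exp(5*w**2/3) - 6*w**2*log(3*w**2/2 + 4) + 30*w + 5*exp(4/3)*exp(5*w**2/3) - 3*log(3*w**2/2 + 4))/(3*(2*w**2 + 1)) is an antiderivative of f.
Check: d/dw[-(10*w**2*exp(4/3)*exp(5*w**2/3) - 6*w**2*log(3*w**2/2 + 4) + 30*w + 5*exp(4/3)*exp(5*w**2/3) - 3*log(3*w**2/2 + 4))/(3*(2*w**2 + 1))] = (-600*w**7*exp(4/3)*exp(5*w**2/3) - 2200*w**5*exp(4/3)*exp(5*w**2/3) + 216*w**5 + 540*w**4 - 1750*w**3*exp(4/3)*exp(5*w**2/3) + 216*w**3 + 1170*w**2 - 400*w*exp(4/3)*exp(5*w**2/3) + 54*w - 720)/(108*w**6 + 396*w**4 + 315*w**2 + 72), which equals f(w).
F(-1/2) = -5*exp(7/4)/3 + log(35/8) + 10/3; F(-1) = -5*exp(3)/3 + log(11/2) + 10/3.
Integral = F(-1/2) - F(-1) = -5*exp(7/4)/3 - log(11/2) + log(35/8) + 5*exp(3)/3.

Antiderivative: F(w) = -(10*w**2*exp(4/3)*exp(5*w**2/3) - 6*w**2*log(3*w**2/2 + 4) + 30*w + 5*exp(4/3)*exp(5*w**2/3) - 3*log(3*w**2/2 + 4))/(3*(2*w**2 + 1)); value = -5*exp(7/4)/3 - log(11/2) + log(35/8) + 5*exp(3)/3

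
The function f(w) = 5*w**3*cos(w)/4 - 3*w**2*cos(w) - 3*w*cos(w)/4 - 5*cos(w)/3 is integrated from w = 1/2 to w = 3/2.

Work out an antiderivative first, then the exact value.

Antiderivative: F(w) = (15*w**3*sin(w) - 36*w**2*sin(w) + 45*w**2*cos(w) - 99*w*sin(w) - 72*w*cos(w) + 52*sin(w) - 99*cos(w))/12; value = -1015*sin(3/2)/96 - 141*cos(3/2)/16 + 37*sin(1/2)/96 + 165*cos(1/2)/16

The integrand splits into summands that can be handled one at a time.
F(w) = (15*w**3*sin(w) - 36*w**2*sin(w) + 45*w**2*cos(w) - 99*w*sin(w) - 72*w*cos(w) + 52*sin(w) - 99*cos(w))/12 is an antiderivative of f.
Check: d/dw[(15*w**3*sin(w) - 36*w**2*sin(w) + 45*w**2*cos(w) - 99*w*sin(w) - 72*w*cos(w) + 52*sin(w) - 99*cos(w))/12] = 5*w**3*cos(w)/4 - 3*w**2*cos(w) - 3*w*cos(w)/4 - 5*cos(w)/3 = f(w).
F(3/2) = -1015*sin(3/2)/96 - 141*cos(3/2)/16; F(1/2) = -165*cos(1/2)/16 - 37*sin(1/2)/96.
Integral = F(3/2) - F(1/2) = -1015*sin(3/2)/96 - 141*cos(3/2)/16 + 37*sin(1/2)/96 + 165*cos(1/2)/16.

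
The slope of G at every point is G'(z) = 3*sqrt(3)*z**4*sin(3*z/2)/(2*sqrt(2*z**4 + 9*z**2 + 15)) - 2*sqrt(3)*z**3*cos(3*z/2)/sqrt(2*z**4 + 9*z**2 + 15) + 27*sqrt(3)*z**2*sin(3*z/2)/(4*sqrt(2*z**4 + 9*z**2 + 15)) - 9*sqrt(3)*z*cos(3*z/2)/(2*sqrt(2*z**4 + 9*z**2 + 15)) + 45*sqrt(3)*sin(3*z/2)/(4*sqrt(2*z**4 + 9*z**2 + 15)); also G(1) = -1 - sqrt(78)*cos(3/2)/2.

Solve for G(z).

Recognize the product-rule pattern: G'(z) = u'v + uv' with u = -3*sqrt(2*z**4/3 + 3*z**2 + 5)/2, v = cos(3*z/2), so integration by parts undoes it.
A general antiderivative is -3*sqrt(2*z**4/3 + 3*z**2 + 5)*cos(3*z/2)/2 + C.
The condition gives C = -1 - sqrt(78)*cos(3/2)/2 - (-sqrt(78)*cos(3/2)/2) = -1.
So G(z) = (-sqrt(3)*sqrt(2*z**4 + 9*z**2 + 15)*cos(3*z/2) - 2)/2.
Check: d/dz[(-sqrt(3)*sqrt(2*z**4 + 9*z**2 + 15)*cos(3*z/2) - 2)/2] = (6*sqrt(3)*z**4*sin(3*z/2) - 8*sqrt(3)*z**3*cos(3*z/2) + 27*sqrt(3)*z**2*sin(3*z/2) - 18*sqrt(3)*z*cos(3*z/2) + 45*sqrt(3)*sin(3*z/2))/(4*sqrt(2*z**4 + 9*z**2 + 15)), which equals G'(z).

G(z) = (-sqrt(3)*sqrt(2*z**4 + 9*z**2 + 15)*cos(3*z/2) - 2)/2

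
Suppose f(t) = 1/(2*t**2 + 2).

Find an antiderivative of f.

An antiderivative is F(t) = atan(t)/2.

Differentiate the proposed F(t) back; it has to land on f(t) exactly.
Check: d/dt[atan(t)/2] = 1/(2*t**2 + 2) = f(t).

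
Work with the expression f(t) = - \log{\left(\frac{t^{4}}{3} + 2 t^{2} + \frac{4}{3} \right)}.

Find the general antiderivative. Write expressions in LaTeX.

An antiderivative F(t) passes only if d/dt[F] lands on f(t) exactly.
Check: d/dt[- t \log{\left(\frac{t^{4}}{3} + 2 t^{2} + \frac{4}{3} \right)} + 4 t - 2 \sqrt{3 - \sqrt{5}} \operatorname{atan}{\left(\frac{t}{\sqrt{3 - \sqrt{5}}} \right)} - 2 \sqrt{\sqrt{5} + 3} \operatorname{atan}{\left(\frac{t}{\sqrt{\sqrt{5} + 3}} \right)}] = - \log{\left(\frac{t^{4}}{3} + 2 t^{2} + \frac{4}{3} \right)} = f(t).

F(t) = - t \log{\left(\frac{t^{4}}{3} + 2 t^{2} + \frac{4}{3} \right)} + 4 t - 2 \sqrt{3 - \sqrt{5}} \operatorname{atan}{\left(\frac{t}{\sqrt{3 - \sqrt{5}}} \right)} - 2 \sqrt{\sqrt{5} + 3} \operatorname{atan}{\left(\frac{t}{\sqrt{\sqrt{5} + 3}} \right)} + C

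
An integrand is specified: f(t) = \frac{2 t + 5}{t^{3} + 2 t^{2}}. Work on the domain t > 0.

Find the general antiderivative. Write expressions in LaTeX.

The denominator factors as t^{2} \left(t + 2\right); partial fractions split f into directly integrable pieces: \frac{1}{4 \left(t + 2\right)} - \frac{1}{4 t} + \frac{5}{2 t^{2}}.
Check: d/dt[- \frac{\log{\left(t \right)}}{4} + \frac{\log{\left(t + 2 \right)}}{4} - \frac{5}{2 t}] = \frac{2 t + 5}{t^{3} + 2 t^{2}} = f(t).

F(t) = - \frac{\log{\left(t \right)}}{4} + \frac{\log{\left(t + 2 \right)}}{4} - \frac{5}{2 t} + C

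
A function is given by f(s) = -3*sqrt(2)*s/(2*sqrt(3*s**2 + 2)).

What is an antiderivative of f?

f matches the chain-rule pattern g'(h)*h' with inner function h(s) = 3*s**2/2 + 1; substituting u = h(s) collapses the integral.
Check: d/ds[-sqrt(2)*sqrt(3*s**2 + 2)/2] = -3*sqrt(2)*s/(2*sqrt(3*s**2 + 2)) = f(s).

An antiderivative is F(s) = -sqrt(2)*sqrt(3*s**2 + 2)/2.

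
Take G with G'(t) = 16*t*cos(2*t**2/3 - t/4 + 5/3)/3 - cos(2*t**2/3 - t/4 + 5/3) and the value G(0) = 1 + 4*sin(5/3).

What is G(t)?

The substitution u = 2*t**2/3 - t/4 + 5/3 works: G'(t) is exactly (dG/du)*(du/dt) for that inner function.
A general antiderivative is 4*sin(2*t**2/3 - t/4 + 5/3) + C.
The condition gives C = 1 + 4*sin(5/3) - (4*sin(5/3)) = 1.
So G(t) = 4*sin(2*t**2/3 - t/4 + 5/3) + 1.
Check: d/dt[4*sin(2*t**2/3 - t/4 + 5/3) + 1] = 16*t*cos(2*t**2/3 - t/4 + 5/3)/3 - cos(2*t**2/3 - t/4 + 5/3) = G'(t).

G(t) = 4*sin(2*t**2/3 - t/4 + 5/3) + 1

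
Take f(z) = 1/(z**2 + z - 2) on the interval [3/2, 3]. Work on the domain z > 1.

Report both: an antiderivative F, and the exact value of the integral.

Antiderivative: F(z) = -(-log(z - 1) + log(z + 2))/3; value = -log(5)/3 + log(7/2)/3 + 2*log(2)/3

Factor the denominator ((z - 1)*(z + 2)) and decompose: f = -1/(3*(z + 2)) + 1/(3*(z - 1)); each piece integrates to a log, atan, or power term.
F(z) = -(-log(z - 1) + log(z + 2))/3 is an antiderivative of f.
Check: d/dz[-(-log(z - 1) + log(z + 2))/3] = 1/(z**2 + z - 2) = f(z).
F(3) = -log(5)/3 + log(2)/3; F(3/2) = -log(7/2)/3 - log(2)/3.
Integral = F(3) - F(3/2) = -log(5)/3 + log(7/2)/3 + 2*log(2)/3.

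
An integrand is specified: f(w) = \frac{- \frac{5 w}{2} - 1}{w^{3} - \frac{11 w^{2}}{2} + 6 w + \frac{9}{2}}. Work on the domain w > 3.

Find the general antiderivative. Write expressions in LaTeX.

F(w) = - \frac{\log{\left(w - 3 \right)}}{49} + \frac{\log{\left(w + \frac{1}{2} \right)}}{49} + \frac{17}{7 w - 21} + C

Factor the denominator (\left(w - 3\right)^{2} \left(2 w + 1\right)) and decompose: f = \frac{2}{49 \left(2 w + 1\right)} - \frac{1}{49 \left(w - 3\right)} - \frac{17}{7 \left(w - 3\right)^{2}}; each piece integrates to a log, atan, or power term.
Check: d/dw[- \frac{\log{\left(w - 3 \right)}}{49} + \frac{\log{\left(w + \frac{1}{2} \right)}}{49} + \frac{17}{7 w - 21}] = \frac{- 5 w - 2}{2 w^{3} - 11 w^{2} + 12 w + 9}, which equals f(w).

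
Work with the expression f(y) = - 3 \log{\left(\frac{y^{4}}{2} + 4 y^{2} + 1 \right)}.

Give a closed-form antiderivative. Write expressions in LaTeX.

Recover f(y) by differentiating a candidate F(y); any mismatch rules it out.
Check: d/dy[- 3 y \log{\left(\frac{y^{4}}{2} + 4 y^{2} + 1 \right)} + 12 y - 6 \sqrt{4 - \sqrt{14}} \operatorname{atan}{\left(\frac{y}{\sqrt{4 - \sqrt{14}}} \right)} - 6 \sqrt{\sqrt{14} + 4} \operatorname{atan}{\left(\frac{y}{\sqrt{\sqrt{14} + 4}} \right)}] = - 3 \log{\left(\frac{y^{4}}{2} + 4 y^{2} + 1 \right)} = f(y).

An antiderivative is F(y) = - 3 y \log{\left(\frac{y^{4}}{2} + 4 y^{2} + 1 \right)} + 12 y - 6 \sqrt{4 - \sqrt{14}} \operatorname{atan}{\left(\frac{y}{\sqrt{4 - \sqrt{14}}} \right)} - 6 \sqrt{\sqrt{14} + 4} \operatorname{atan}{\left(\frac{y}{\sqrt{\sqrt{14} + 4}} \right)}.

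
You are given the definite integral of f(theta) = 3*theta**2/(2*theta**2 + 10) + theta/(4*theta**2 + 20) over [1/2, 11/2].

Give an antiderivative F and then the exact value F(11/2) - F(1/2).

Integrate term by term and add the pieces.
F(theta) = 3*theta/2 + log(theta**2 + 5)/8 - 3*sqrt(5)*atan(sqrt(5)*theta/5)/2 is an antiderivative of f.
Check: d/dtheta[3*theta/2 + log(theta**2 + 5)/8 - 3*sqrt(5)*atan(sqrt(5)*theta/5)/2] = (6*theta**2 + theta)/(4*theta**2 + 20), which equals f(theta).
F(11/2) = -3*sqrt(5)*atan(11*sqrt(5)/10)/2 + log(141/4)/8 + 33/4; F(1/2) = -3*sqrt(5)*atan(sqrt(5)/10)/2 + log(21/4)/8 + 3/4.
Integral = F(11/2) - F(1/2) = -3*sqrt(5)*atan(11*sqrt(5)/10)/2 - log(21/4)/8 + log(141/4)/8 + 3*sqrt(5)*atan(sqrt(5)/10)/2 + 15/2.

Antiderivative: F(theta) = 3*theta/2 + log(theta**2 + 5)/8 - 3*sqrt(5)*atan(sqrt(5)*theta/5)/2; value = -3*sqrt(5)*atan(11*sqrt(5)/10)/2 - log(21/4)/8 + log(141/4)/8 + 3*sqrt(5)*atan(sqrt(5)/10)/2 + 15/2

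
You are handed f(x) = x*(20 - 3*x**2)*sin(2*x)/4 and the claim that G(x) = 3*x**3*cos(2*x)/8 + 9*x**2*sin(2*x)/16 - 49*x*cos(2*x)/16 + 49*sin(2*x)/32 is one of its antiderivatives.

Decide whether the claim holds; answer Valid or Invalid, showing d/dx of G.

Invalid: d/dx[G] - f = 9*x**2*cos(2*x)/4 + 9*x*sin(2*x)/4, which is not 0.

d/dx[G] = -3*x**3*sin(2*x)/4 + 9*x**2*cos(2*x)/4 + 29*x*sin(2*x)/4
d/dx[G] - f(x) = 9*x**2*cos(2*x)/4 + 9*x*sin(2*x)/4 != 0.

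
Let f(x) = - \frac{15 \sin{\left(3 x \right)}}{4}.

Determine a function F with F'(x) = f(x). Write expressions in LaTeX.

An antiderivative is F(x) = \frac{5 \cos{\left(3 x \right)}}{4}.

Check any antiderivative F(x) by computing F'(x) and comparing it with f(x).
Check: d/dx[\frac{5 \cos{\left(3 x \right)}}{4}] = - \frac{15 \sin{\left(3 x \right)}}{4} = f(x).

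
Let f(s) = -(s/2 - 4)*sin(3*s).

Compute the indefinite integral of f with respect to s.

F(s) = s*cos(3*s)/6 - sin(3*s)/18 - 4*cos(3*s)/3 + C

Check any antiderivative F(s) by computing F'(s) and comparing it with f(s).
Check: d/ds[s*cos(3*s)/6 - sin(3*s)/18 - 4*cos(3*s)/3] = -s*sin(3*s)/2 + 4*sin(3*s), which equals f(s).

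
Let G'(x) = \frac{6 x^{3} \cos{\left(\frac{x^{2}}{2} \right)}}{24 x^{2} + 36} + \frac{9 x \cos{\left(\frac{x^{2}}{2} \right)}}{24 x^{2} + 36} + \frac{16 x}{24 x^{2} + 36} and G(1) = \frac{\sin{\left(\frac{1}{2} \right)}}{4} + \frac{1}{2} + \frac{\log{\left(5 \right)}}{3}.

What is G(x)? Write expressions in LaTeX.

G(x) = \frac{\log{\left(2 x^{2} + 3 \right)}}{3} + \frac{\sin{\left(\frac{x^{2}}{2} \right)}}{4} + \frac{1}{2}

The integrand splits into summands that can be handled one at a time.
A general antiderivative is \frac{\log{\left(2 x^{2} + 3 \right)}}{3} + \frac{\sin{\left(\frac{x^{2}}{2} \right)}}{4} + C.
The condition gives C = \frac{\sin{\left(\frac{1}{2} \right)}}{4} + \frac{1}{2} + \frac{\log{\left(5 \right)}}{3} - (\frac{\sin{\left(\frac{1}{2} \right)}}{4} + \frac{\log{\left(5 \right)}}{3}) = \frac{1}{2}.
So G(x) = \frac{\log{\left(2 x^{2} + 3 \right)}}{3} + \frac{\sin{\left(\frac{x^{2}}{2} \right)}}{4} + \frac{1}{2}.
Check: d/dx[\frac{\log{\left(2 x^{2} + 3 \right)}}{3} + \frac{\sin{\left(\frac{x^{2}}{2} \right)}}{4} + \frac{1}{2}] = \frac{6 x^{3} \cos{\left(\frac{x^{2}}{2} \right)} + 9 x \cos{\left(\frac{x^{2}}{2} \right)} + 16 x}{24 x^{2} + 36}, which equals G'(x).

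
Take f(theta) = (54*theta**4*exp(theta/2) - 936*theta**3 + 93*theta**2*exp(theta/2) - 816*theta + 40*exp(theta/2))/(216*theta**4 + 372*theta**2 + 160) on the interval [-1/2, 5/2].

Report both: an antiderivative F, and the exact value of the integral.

Antiderivative: F(theta) = exp(theta/2)/2 - 2*log(3*theta**2/2 + 4/3)/3 - 3*log(3*theta**2 + 5/2)/2; value = -3*log(85/4)/2 - 2*log(257/24)/3 - exp(-1/4)/2 + 2*log(41/24)/3 + exp(5/4)/2 + 3*log(13/4)/2

An antiderivative F(theta) passes only if d/dtheta[F] lands on f(theta) exactly.
F(theta) = exp(theta/2)/2 - 2*log(3*theta**2/2 + 4/3)/3 - 3*log(3*theta**2 + 5/2)/2 is an antiderivative of f.
Check: d/dtheta[exp(theta/2)/2 - 2*log(3*theta**2/2 + 4/3)/3 - 3*log(3*theta**2 + 5/2)/2] = (54*theta**4*exp(theta/2) - 936*theta**3 + 93*theta**2*exp(theta/2) - 816*theta + 40*exp(theta/2))/(216*theta**4 + 372*theta**2 + 160) = f(theta).
F(5/2) = -3*log(85/4)/2 - 2*log(257/24)/3 + exp(5/4)/2; F(-1/2) = -3*log(13/4)/2 - 2*log(41/24)/3 + exp(-1/4)/2.
Integral = F(5/2) - F(-1/2) = -3*log(85/4)/2 - 2*log(257/24)/3 - exp(-1/4)/2 + 2*log(41/24)/3 + exp(5/4)/2 + 3*log(13/4)/2.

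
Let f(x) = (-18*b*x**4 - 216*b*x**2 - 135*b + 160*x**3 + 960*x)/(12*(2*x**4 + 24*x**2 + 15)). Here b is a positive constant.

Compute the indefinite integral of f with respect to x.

For F(x) to be correct the identity F'(x) - f(x) = 0 must hold.
Check: d/dx[-3*b*x/4 + 5*log(x**4/3 + 4*x**2 + 5/2)/3] = (-18*b*x**4 - 216*b*x**2 - 135*b + 160*x**3 + 960*x)/(24*x**4 + 288*x**2 + 180), which equals f(x).

F(x) = -3*b*x/4 + 5*log(x**4/3 + 4*x**2 + 5/2)/3 + C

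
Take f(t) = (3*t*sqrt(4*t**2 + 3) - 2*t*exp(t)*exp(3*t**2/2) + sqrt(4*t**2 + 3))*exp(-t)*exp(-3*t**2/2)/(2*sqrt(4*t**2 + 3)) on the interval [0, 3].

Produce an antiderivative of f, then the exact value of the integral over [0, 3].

An antiderivative F(t) passes only if d/dt[F] lands on f(t) exactly.
F(t) = (-sqrt(4*t**2 + 3)*exp(t)*exp(3*t**2/2) - 2)*exp(-t)*exp(-3*t**2/2)/4 is an antiderivative of f.
Check: d/dt[(-sqrt(4*t**2 + 3)*exp(t)*exp(3*t**2/2) - 2)*exp(-t)*exp(-3*t**2/2)/4] = (3*t*sqrt(4*t**2 + 3) - 2*t*exp(t)*exp(3*t**2/2) + sqrt(4*t**2 + 3))*exp(-t)*exp(-3*t**2/2)/(2*sqrt(4*t**2 + 3)) = f(t).
F(3) = -sqrt(39)/4 - exp(-33/2)/2; F(0) = -1/2 - sqrt(3)/4.
Integral = F(3) - F(0) = -sqrt(39)/4 - exp(-33/2)/2 + sqrt(3)/4 + 1/2.

Antiderivative: F(t) = (-sqrt(4*t**2 + 3)*exp(t)*exp(3*t**2/2) - 2)*exp(-t)*exp(-3*t**2/2)/4; value = -sqrt(39)/4 - exp(-33/2)/2 + sqrt(3)/4 + 1/2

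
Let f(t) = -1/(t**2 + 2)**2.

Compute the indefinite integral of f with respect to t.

F(t) = -t/(4*t**2 + 8) - sqrt(2)*atan(sqrt(2)*t/2)/8 + C

Any candidate F(t) must reproduce f(t) exactly when differentiated.
Check: d/dt[-t/(4*t**2 + 8) - sqrt(2)*atan(sqrt(2)*t/2)/8] = -1/(t**4 + 4*t**2 + 4), which equals f(t).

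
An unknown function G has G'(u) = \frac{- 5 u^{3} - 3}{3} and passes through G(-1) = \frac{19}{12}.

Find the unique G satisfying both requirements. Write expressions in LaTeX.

G(u) = \frac{- 5 u^{4} - 12 u + 12}{12}

Whatever form G(u) takes, its d/du must return the stated G'(u).
A general antiderivative is - \frac{5 u^{4}}{12} - u + C.
The condition gives C = \frac{19}{12} - (\frac{7}{12}) = 1.
So G(u) = \frac{- 5 u^{4} - 12 u + 12}{12}.
Check: d/du[\frac{- 5 u^{4} - 12 u + 12}{12}] = - \frac{5 u^{3}}{3} - 1, which equals G'(u).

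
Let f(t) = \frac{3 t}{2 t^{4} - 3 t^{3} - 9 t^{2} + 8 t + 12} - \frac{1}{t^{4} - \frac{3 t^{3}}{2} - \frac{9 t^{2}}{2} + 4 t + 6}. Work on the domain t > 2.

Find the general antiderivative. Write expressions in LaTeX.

F(t) = \frac{11 \log{\left(t - 2 \right)}}{441} - \frac{5 \log{\left(t + 1 \right)}}{9} + \frac{26 \log{\left(t + \frac{3}{2} \right)}}{49} - \frac{4}{21 t - 42} + C

Factor the denominator (\left(t - 2\right)^{2} \left(t + 1\right) \left(2 t + 3\right)) and decompose: f = \frac{52}{49 \left(2 t + 3\right)} - \frac{5}{9 \left(t + 1\right)} + \frac{11}{441 \left(t - 2\right)} + \frac{4}{21 \left(t - 2\right)^{2}}; each piece integrates to a log, atan, or power term.
Check: d/dt[\frac{11 \log{\left(t - 2 \right)}}{441} - \frac{5 \log{\left(t + 1 \right)}}{9} + \frac{26 \log{\left(t + \frac{3}{2} \right)}}{49} - \frac{4}{21 t - 42}] = \frac{3 t - 2}{2 t^{4} - 3 t^{3} - 9 t^{2} + 8 t + 12}, which equals f(t).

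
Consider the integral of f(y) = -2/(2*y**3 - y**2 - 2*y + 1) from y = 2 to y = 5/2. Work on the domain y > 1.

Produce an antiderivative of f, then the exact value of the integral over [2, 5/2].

Antiderivative: F(y) = -log(y - 1) + 4*log(y - 1/2)/3 - log(y + 1)/3; value = -7*log(3/2)/3 - log(7/2)/3 + log(3)/3 + 4*log(2)/3

The denominator factors as (y - 1)*(y + 1)*(2*y - 1); partial fractions split f into directly integrable pieces: 8/(3*(2*y - 1)) - 1/(3*(y + 1)) - 1/(y - 1).
F(y) = -log(y - 1) + 4*log(y - 1/2)/3 - log(y + 1)/3 is an antiderivative of f.
Check: d/dy[-log(y - 1) + 4*log(y - 1/2)/3 - log(y + 1)/3] = -2/(2*y**3 - y**2 - 2*y + 1) = f(y).
F(5/2) = -log(7/2)/3 - log(3/2) + 4*log(2)/3; F(2) = -log(3)/3 + 4*log(3/2)/3.
Integral = F(5/2) - F(2) = -7*log(3/2)/3 - log(7/2)/3 + log(3)/3 + 4*log(2)/3.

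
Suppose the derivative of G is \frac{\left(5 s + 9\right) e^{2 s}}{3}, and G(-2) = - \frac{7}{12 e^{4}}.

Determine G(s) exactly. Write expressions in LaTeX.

Recognize the product-rule pattern: G'(s) = u'v + uv' with u = \frac{5 s}{6} + \frac{13}{12}, v = e^{2 s}, so integration by parts undoes it.
A general antiderivative is \frac{\left(10 s + 13\right) e^{2 s}}{12} + C.
The condition gives C = - \frac{7}{12 e^{4}} - (- \frac{7}{12 e^{4}}) = 0.
So G(s) = \frac{5 s e^{2 s}}{6} + \frac{13 e^{2 s}}{12}.
Check: d/ds[\frac{5 s e^{2 s}}{6} + \frac{13 e^{2 s}}{12}] = \frac{5 s e^{2 s}}{3} + 3 e^{2 s}, which equals G'(s).

G(s) = \frac{5 s e^{2 s}}{6} + \frac{13 e^{2 s}}{12}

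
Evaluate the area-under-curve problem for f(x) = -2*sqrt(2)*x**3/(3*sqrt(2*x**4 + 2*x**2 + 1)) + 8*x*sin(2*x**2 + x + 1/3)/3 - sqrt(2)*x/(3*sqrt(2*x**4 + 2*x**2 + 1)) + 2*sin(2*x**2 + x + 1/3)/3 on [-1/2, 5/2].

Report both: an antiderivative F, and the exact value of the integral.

Integrate term by term and add the pieces.
F(x) = -sqrt(x**4 + x**2 + 1/2)/3 - 2*cos(2*x**2 + x + 1/3)/3 is an antiderivative of f.
Check: d/dx[-sqrt(x**4 + x**2 + 1/2)/3 - 2*cos(2*x**2 + x + 1/3)/3] = (-2*sqrt(2)*x**3 + 8*x*sqrt(2*x**4 + 2*x**2 + 1)*sin(2*x**2 + x + 1/3) - sqrt(2)*x + 2*sqrt(2*x**4 + 2*x**2 + 1)*sin(2*x**2 + x + 1/3))/(3*sqrt(2*x**4 + 2*x**2 + 1)), which equals f(x).
F(5/2) = -sqrt(733)/12 - 2*cos(46/3)/3; F(-1/2) = -2*cos(1/3)/3 - sqrt(13)/12.
Integral = F(5/2) - F(-1/2) = -sqrt(733)/12 + sqrt(13)/12 - 2*cos(46/3)/3 + 2*cos(1/3)/3.

Antiderivative: F(x) = -sqrt(x**4 + x**2 + 1/2)/3 - 2*cos(2*x**2 + x + 1/3)/3; value = -sqrt(733)/12 + sqrt(13)/12 - 2*cos(46/3)/3 + 2*cos(1/3)/3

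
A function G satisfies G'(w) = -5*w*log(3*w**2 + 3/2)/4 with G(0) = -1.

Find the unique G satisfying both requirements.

Whatever form G(w) takes, its d/dw must return the stated G'(w).
A general antiderivative is -5*w**2*log(3*w**2 + 3/2)/8 + 5*w**2/8 - 5*log(2*w**2 + 1)/16 + C.
The condition gives C = -1 - (0) = -1.
So G(w) = -5*w**2*log(3*w**2 + 3/2)/8 + 5*w**2/8 - 5*log(2*w**2 + 1)/16 - 1.
Check: d/dw[-5*w**2*log(3*w**2 + 3/2)/8 + 5*w**2/8 - 5*log(2*w**2 + 1)/16 - 1] = -5*w*log(w**2 + 1/2)/4 - 5*w*log(3)/4, which equals G'(w).

G(w) = -5*w**2*log(3*w**2 + 3/2)/8 + 5*w**2/8 - 5*log(2*w**2 + 1)/16 - 1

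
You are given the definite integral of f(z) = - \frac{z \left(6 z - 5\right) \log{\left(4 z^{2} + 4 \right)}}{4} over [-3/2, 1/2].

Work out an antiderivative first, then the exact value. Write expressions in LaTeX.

Antiderivative: F(z) = \frac{8 z^{3} + 3 z^{2} \left(5 - 4 z\right) \log{\left(4 z^{2} + 4 \right)} - 15 z^{2} - 24 z + 15 \log{\left(z^{2} + 1 \right)} + 24 \operatorname{atan}{\left(z \right)}}{24}; value = - \frac{99 \log{\left(13 \right)}}{32} - \frac{5 \log{\left(\frac{13}{4} \right)}}{8} + \frac{5 \log{\left(\frac{5}{4} \right)}}{8} + \frac{3 \log{\left(5 \right)}}{32} + \frac{5}{12} + \operatorname{atan}{\left(\frac{1}{2} \right)} + \operatorname{atan}{\left(\frac{3}{2} \right)}

For F(z) to be correct the identity F'(z) - f(z) = 0 must hold.
F(z) = \frac{8 z^{3} + 3 z^{2} \left(5 - 4 z\right) \log{\left(4 z^{2} + 4 \right)} - 15 z^{2} - 24 z + 15 \log{\left(z^{2} + 1 \right)} + 24 \operatorname{atan}{\left(z \right)}}{24} is an antiderivative of f.
Check: d/dz[\frac{8 z^{3} + 3 z^{2} \left(5 - 4 z\right) \log{\left(4 z^{2} + 4 \right)} - 15 z^{2} - 24 z + 15 \log{\left(z^{2} + 1 \right)} + 24 \operatorname{atan}{\left(z \right)}}{24}] = - \frac{3 z^{2} \log{\left(z^{2} + 1 \right)}}{2} - 3 z^{2} \log{\left(2 \right)} + \frac{5 z \log{\left(z^{2} + 1 \right)}}{4} + \frac{5 z \log{\left(2 \right)}}{2}, which equals f(z).
F(1/2) = - \frac{59}{96} + \frac{5 \log{\left(\frac{5}{4} \right)}}{8} + \frac{3 \log{\left(5 \right)}}{32} + \operatorname{atan}{\left(\frac{1}{2} \right)}; F(-3/2) = - \frac{33}{32} - \operatorname{atan}{\left(\frac{3}{2} \right)} + \frac{5 \log{\left(\frac{13}{4} \right)}}{8} + \frac{99 \log{\left(13 \right)}}{32}.
Integral = F(1/2) - F(-3/2) = - \frac{99 \log{\left(13 \right)}}{32} - \frac{5 \log{\left(\frac{13}{4} \right)}}{8} + \frac{5 \log{\left(\frac{5}{4} \right)}}{8} + \frac{3 \log{\left(5 \right)}}{32} + \frac{5}{12} + \operatorname{atan}{\left(\frac{1}{2} \right)} + \operatorname{atan}{\left(\frac{3}{2} \right)}.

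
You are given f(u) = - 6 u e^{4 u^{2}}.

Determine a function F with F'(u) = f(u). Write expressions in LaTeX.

f matches the chain-rule pattern g'(h)*h' with inner function h(u) = 4 u^{2}; substituting w = h(u) collapses the integral.
Check: d/du[- \frac{3 e^{4 u^{2}}}{4}] = - 6 u e^{4 u^{2}} = f(u).

An antiderivative is F(u) = - \frac{3 e^{4 u^{2}}}{4}.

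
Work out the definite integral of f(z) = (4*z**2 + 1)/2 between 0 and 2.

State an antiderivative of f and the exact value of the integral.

Since d/dz undoes antidifferentiation here, F'(z) = f(z) is required of F(z).
F(z) = z*(4*z**2 + 3)/6 is an antiderivative of f.
Check: d/dz[z*(4*z**2 + 3)/6] = 2*z**2 + 1/2, which equals f(z).
F(2) = 19/3; F(0) = 0.
Integral = F(2) - F(0) = 19/3.

Antiderivative: F(z) = z*(4*z**2 + 3)/6; value = 19/3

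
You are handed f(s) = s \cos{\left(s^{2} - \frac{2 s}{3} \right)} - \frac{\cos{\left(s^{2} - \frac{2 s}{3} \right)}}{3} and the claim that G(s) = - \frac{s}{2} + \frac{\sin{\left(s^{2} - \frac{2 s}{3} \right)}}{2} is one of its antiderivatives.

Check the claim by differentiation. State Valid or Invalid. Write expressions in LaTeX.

Invalid: d/ds[G] - f = - \frac{1}{2}, which is not 0.

d/ds[G] = s \cos{\left(s^{2} - \frac{2 s}{3} \right)} - \frac{\cos{\left(s^{2} - \frac{2 s}{3} \right)}}{3} - \frac{1}{2}
d/ds[G] - f(s) = - \frac{1}{2} != 0.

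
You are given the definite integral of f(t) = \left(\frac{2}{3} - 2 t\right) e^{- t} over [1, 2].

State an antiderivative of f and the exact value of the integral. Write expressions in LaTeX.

Antiderivative: F(t) = \frac{2 \left(3 t + 2\right) e^{- t}}{3}; value = - \frac{10}{3 e} + \frac{16}{3 e^{2}}

Recognize the product-rule pattern: f = u'v + uv' with u = 2 t + \frac{4}{3}, v = e^{- t}, so integration by parts undoes it.
F(t) = \frac{2 \left(3 t + 2\right) e^{- t}}{3} is an antiderivative of f.
Check: d/dt[\frac{2 \left(3 t + 2\right) e^{- t}}{3}] = \frac{\left(2 - 6 t\right) e^{- t}}{3}, which equals f(t).
F(2) = \frac{16}{3 e^{2}}; F(1) = \frac{10}{3 e}.
Integral = F(2) - F(1) = - \frac{10}{3 e} + \frac{16}{3 e^{2}}.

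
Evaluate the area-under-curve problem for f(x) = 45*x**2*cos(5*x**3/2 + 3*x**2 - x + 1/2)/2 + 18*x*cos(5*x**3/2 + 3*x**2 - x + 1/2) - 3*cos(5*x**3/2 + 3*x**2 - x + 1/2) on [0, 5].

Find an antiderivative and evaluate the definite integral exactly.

Antiderivative: F(x) = 3*sin(5*x**3/2 + 3*x**2 - x + 1/2); value = -3*sin(1/2) + 3*sin(383)

f matches the chain-rule pattern g'(h)*h' with inner function h(x) = 5*x**3/2 + 3*x**2 - x + 1/2; substituting u = h(x) collapses the integral.
F(x) = 3*sin(5*x**3/2 + 3*x**2 - x + 1/2) is an antiderivative of f.
Check: d/dx[3*sin(5*x**3/2 + 3*x**2 - x + 1/2)] = 45*x**2*cos(5*x**3/2 + 3*x**2 - x + 1/2)/2 + 18*x*cos(5*x**3/2 + 3*x**2 - x + 1/2) - 3*cos(5*x**3/2 + 3*x**2 - x + 1/2) = f(x).
F(5) = 3*sin(383); F(0) = 3*sin(1/2).
Integral = F(5) - F(0) = -3*sin(1/2) + 3*sin(383).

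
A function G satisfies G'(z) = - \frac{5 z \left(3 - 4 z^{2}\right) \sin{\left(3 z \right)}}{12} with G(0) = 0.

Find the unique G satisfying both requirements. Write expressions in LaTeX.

G(z) = \frac{5 \left(- 36 z^{3} \cos{\left(3 z \right)} + 36 z^{2} \sin{\left(3 z \right)} + 51 z \cos{\left(3 z \right)} - 17 \sin{\left(3 z \right)}\right)}{324}

Check a candidate G(z) by differentiating: d/dz[G] must match the given G'(z).
A general antiderivative is - \frac{5 z^{3} \cos{\left(3 z \right)}}{9} + \frac{5 z^{2} \sin{\left(3 z \right)}}{9} + \frac{85 z \cos{\left(3 z \right)}}{108} - \frac{85 \sin{\left(3 z \right)}}{324} + C.
The condition gives C = 0 - (0) = 0.
So G(z) = \frac{5 \left(- 36 z^{3} \cos{\left(3 z \right)} + 36 z^{2} \sin{\left(3 z \right)} + 51 z \cos{\left(3 z \right)} - 17 \sin{\left(3 z \right)}\right)}{324}.
Check: d/dz[\frac{5 \left(- 36 z^{3} \cos{\left(3 z \right)} + 36 z^{2} \sin{\left(3 z \right)} + 51 z \cos{\left(3 z \right)} - 17 \sin{\left(3 z \right)}\right)}{324}] = \frac{5 z^{3} \sin{\left(3 z \right)}}{3} - \frac{5 z \sin{\left(3 z \right)}}{4}, which equals G'(z).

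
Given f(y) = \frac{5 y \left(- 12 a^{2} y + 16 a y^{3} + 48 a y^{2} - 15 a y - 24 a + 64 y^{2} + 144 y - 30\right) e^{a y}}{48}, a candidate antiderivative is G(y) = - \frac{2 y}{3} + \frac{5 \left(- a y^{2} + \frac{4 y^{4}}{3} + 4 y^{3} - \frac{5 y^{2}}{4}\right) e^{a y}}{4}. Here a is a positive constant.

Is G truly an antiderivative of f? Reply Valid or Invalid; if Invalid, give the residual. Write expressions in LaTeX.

Invalid: d/dy[G] - f = - \frac{2}{3}, which is not 0.

d/dy[G] = - \frac{5 a^{2} y^{2} e^{a y}}{4} + \frac{5 a y^{4} e^{a y}}{3} + 5 a y^{3} e^{a y} - \frac{25 a y^{2} e^{a y}}{16} - \frac{5 a y e^{a y}}{2} + \frac{20 y^{3} e^{a y}}{3} + 15 y^{2} e^{a y} - \frac{25 y e^{a y}}{8} - \frac{2}{3}
d/dy[G] - f(y) = - \frac{2}{3} != 0.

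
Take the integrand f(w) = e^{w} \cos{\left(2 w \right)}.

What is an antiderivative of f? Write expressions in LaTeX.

A candidate is checked by its d/dw: the result must match f(w).
Check: d/dw[\frac{\left(2 \sin{\left(2 w \right)} + \cos{\left(2 w \right)}\right) e^{w}}{5}] = e^{w} \cos{\left(2 w \right)} = f(w).

An antiderivative is F(w) = \frac{\left(2 \sin{\left(2 w \right)} + \cos{\left(2 w \right)}\right) e^{w}}{5}.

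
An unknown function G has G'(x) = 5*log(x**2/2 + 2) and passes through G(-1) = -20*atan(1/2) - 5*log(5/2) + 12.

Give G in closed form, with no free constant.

G(x) = 5*x*log(x**2/2 + 2) - 10*x + 20*atan(x/2) + 2

Differentiate the proposed G(x) back; it has to land on the given G'(x).
A general antiderivative is 5*x*log(x**2/2 + 2) - 10*x + 20*atan(x/2) + C.
The condition gives C = -20*atan(1/2) - 5*log(5/2) + 12 - (-20*atan(1/2) - 5*log(5/2) + 10) = 2.
So G(x) = 5*x*log(x**2/2 + 2) - 10*x + 20*atan(x/2) + 2.
Check: d/dx[5*x*log(x**2/2 + 2) - 10*x + 20*atan(x/2) + 2] = 5*log(x**2/2 + 2) = G'(x).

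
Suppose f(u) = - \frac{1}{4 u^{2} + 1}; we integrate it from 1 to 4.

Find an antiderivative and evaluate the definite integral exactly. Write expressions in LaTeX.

Differentiate the proposed F(u) back; it has to land on f(u) exactly.
F(u) = - \frac{\operatorname{atan}{\left(2 u \right)}}{2} is an antiderivative of f.
Check: d/du[- \frac{\operatorname{atan}{\left(2 u \right)}}{2}] = - \frac{1}{4 u^{2} + 1} = f(u).
F(4) = - \frac{\operatorname{atan}{\left(8 \right)}}{2}; F(1) = - \frac{\operatorname{atan}{\left(2 \right)}}{2}.
Integral = F(4) - F(1) = - \frac{\operatorname{atan}{\left(8 \right)}}{2} + \frac{\operatorname{atan}{\left(2 \right)}}{2}.

Antiderivative: F(u) = - \frac{\operatorname{atan}{\left(2 u \right)}}{2}; value = - \frac{\operatorname{atan}{\left(8 \right)}}{2} + \frac{\operatorname{atan}{\left(2 \right)}}{2}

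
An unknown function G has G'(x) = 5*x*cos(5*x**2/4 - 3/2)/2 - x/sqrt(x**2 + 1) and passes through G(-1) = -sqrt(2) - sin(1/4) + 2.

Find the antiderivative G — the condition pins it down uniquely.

The integrand splits into summands that can be handled one at a time.
A general antiderivative is -sqrt(x**2 + 1) + sin(5*x**2/4 - 3/2) + C.
The condition gives C = -sqrt(2) - sin(1/4) + 2 - (-sqrt(2) - sin(1/4)) = 2.
So G(x) = -sqrt(x**2 + 1) + sin(5*x**2/4 - 3/2) + 2.
Check: d/dx[-sqrt(x**2 + 1) + sin(5*x**2/4 - 3/2) + 2] = (5*x*sqrt(x**2 + 1)*cos(5*x**2/4 - 3/2) - 2*x)/(2*sqrt(x**2 + 1)), which equals G'(x).

G(x) = -sqrt(x**2 + 1) + sin(5*x**2/4 - 3/2) + 2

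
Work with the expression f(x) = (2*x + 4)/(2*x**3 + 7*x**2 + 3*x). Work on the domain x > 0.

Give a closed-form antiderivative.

An antiderivative is F(x) = 4*log(x)/3 - 6*log(x + 1/2)/5 - 2*log(x + 3)/15.

Factor the denominator (x*(x + 3)*(2*x + 1)) and decompose: f = -12/(5*(2*x + 1)) - 2/(15*(x + 3)) + 4/(3*x); each piece integrates to a log, atan, or power term.
Check: d/dx[4*log(x)/3 - 6*log(x + 1/2)/5 - 2*log(x + 3)/15] = (2*x + 4)/(2*x**3 + 7*x**2 + 3*x) = f(x).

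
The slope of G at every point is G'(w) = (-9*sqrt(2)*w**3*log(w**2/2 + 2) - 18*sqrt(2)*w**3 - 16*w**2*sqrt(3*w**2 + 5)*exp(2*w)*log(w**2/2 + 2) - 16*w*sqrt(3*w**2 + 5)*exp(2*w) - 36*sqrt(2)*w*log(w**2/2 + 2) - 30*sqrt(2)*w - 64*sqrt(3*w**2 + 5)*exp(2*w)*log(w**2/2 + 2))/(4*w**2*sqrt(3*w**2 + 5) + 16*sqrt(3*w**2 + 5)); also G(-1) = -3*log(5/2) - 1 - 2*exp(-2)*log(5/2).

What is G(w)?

G(w) = -3*sqrt(3*w**2/2 + 5/2)*log(w**2/2 + 2)/2 - 2*exp(2*w)*log(w**2/2 + 2) - 1

G'(w) has the shape u'v + uv' for u = -3*sqrt(3*w**2/2 + 5/2)/2 - 2*exp(2*w) and v = log(w**2/2 + 2) — it is the derivative of the product u*v.
A general antiderivative is -3*(sqrt(3*w**2/2 + 5/2) + 4*exp(2*w)/3)*log(w**2/2 + 2)/2 + C.
The condition gives C = -3*log(5/2) - 1 - 2*exp(-2)*log(5/2) - (-3*log(5/2) - 2*exp(-2)*log(5/2)) = -1.
So G(w) = -3*sqrt(3*w**2/2 + 5/2)*log(w**2/2 + 2)/2 - 2*exp(2*w)*log(w**2/2 + 2) - 1.
Check: d/dw[-3*sqrt(3*w**2/2 + 5/2)*log(w**2/2 + 2)/2 - 2*exp(2*w)*log(w**2/2 + 2) - 1] = (-9*sqrt(2)*w**3*log(w**2/2 + 2) - 18*sqrt(2)*w**3 - 16*w**2*sqrt(3*w**2 + 5)*exp(2*w)*log(w**2/2 + 2) - 16*w*sqrt(3*w**2 + 5)*exp(2*w) - 36*sqrt(2)*w*log(w**2/2 + 2) - 30*sqrt(2)*w - 64*sqrt(3*w**2 + 5)*exp(2*w)*log(w**2/2 + 2))/(4*w**2*sqrt(3*w**2 + 5) + 16*sqrt(3*w**2 + 5)) = G'(w).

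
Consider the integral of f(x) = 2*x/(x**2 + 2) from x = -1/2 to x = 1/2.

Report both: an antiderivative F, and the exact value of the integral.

The substitution u = 2*x**2 + 4 works: f is exactly (dF/du)*(du/dx) for that inner function.
F(x) = log(2*x**2 + 4) is an antiderivative of f.
Check: d/dx[log(2*x**2 + 4)] = 2*x/(x**2 + 2) = f(x).
F(1/2) = log(9/2); F(-1/2) = log(9/2).
Integral = F(1/2) - F(-1/2) = 0.

Antiderivative: F(x) = log(2*x**2 + 4); value = 0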